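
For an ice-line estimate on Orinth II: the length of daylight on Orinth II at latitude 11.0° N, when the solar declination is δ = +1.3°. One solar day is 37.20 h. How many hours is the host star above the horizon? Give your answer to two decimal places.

cos h₀ = −tan ϕ · tan δ = −tan(+11.0°) × tan(+1.300°) = -0.0044, so h₀ = 1.5752 rad = 90.25°.
Daylight = 2h₀/(2π) × 37.20 h = (1.5752/π) × 37.20 = 18.65 h.

18.65 h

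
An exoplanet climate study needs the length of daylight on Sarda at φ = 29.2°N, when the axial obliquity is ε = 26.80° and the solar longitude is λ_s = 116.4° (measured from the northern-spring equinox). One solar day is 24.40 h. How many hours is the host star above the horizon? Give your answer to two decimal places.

14.14 h

Solar declination: sin δ = sin ε · sin λ_s = sin 26.80° × sin 116.4° = 0.40386, so δ = +23.819°.
cos H₀ = −tan φ · tan δ = −tan(+29.2°) × tan(+23.819°) = -0.2467, so H₀ = 1.8201 rad = 104.28°.
Daylight = 2H₀/(2π) × 24.40 h = (1.8201/π) × 24.40 = 14.14 h.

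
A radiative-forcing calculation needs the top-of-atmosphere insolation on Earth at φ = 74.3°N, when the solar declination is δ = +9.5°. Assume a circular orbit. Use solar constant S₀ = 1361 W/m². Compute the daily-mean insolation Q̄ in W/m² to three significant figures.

cos H₀ = −tan(+74.3°) tan(+9.500°) = -0.5953, H₀ = 2.2085 rad.
Bracket: H₀ sin φ sin δ + cos φ cos δ sin H₀ = 2.2085×0.96269×0.16505 + 0.27060×0.98629×0.80347 = 0.350913 + 0.214438 = 0.565351.
Q̄ = (S₀/π) × [bracket] = (1361/π) × 0.565351 = 244.9 W/m².

Q̄ ≈ 245 W/m²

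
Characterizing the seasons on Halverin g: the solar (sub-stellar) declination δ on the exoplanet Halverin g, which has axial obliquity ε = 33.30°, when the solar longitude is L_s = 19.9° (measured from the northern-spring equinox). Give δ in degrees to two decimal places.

δ = +10.77°

sin δ = sin ε · sin L_s = sin 33.30° × sin 19.9° = 0.186876.
δ = arcsin(0.186876) = +10.77°.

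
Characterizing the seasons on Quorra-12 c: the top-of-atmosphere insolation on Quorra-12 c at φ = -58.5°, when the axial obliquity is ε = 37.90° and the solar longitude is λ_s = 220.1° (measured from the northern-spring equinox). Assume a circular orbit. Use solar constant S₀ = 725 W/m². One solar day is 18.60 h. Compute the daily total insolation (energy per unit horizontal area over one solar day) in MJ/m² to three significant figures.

17.5 MJ/m²

Solar declination: sin δ = sin ε · sin λ_s = sin 37.90° × sin 220.1° = -0.39568, so δ = -23.308°.
cos H₀ = −tan(-58.5°) tan(-23.308°) = -0.7031, H₀ = 2.3505 rad.
Bracket: H₀ sin φ sin δ + cos φ cos δ sin H₀ = 2.3505×-0.85264×-0.39568 + 0.52250×0.91839×0.71113 = 0.792994 + 0.341242 = 1.134236.
Q̄ = (S₀/π) × [bracket] = (725/π) × 1.134236 = 261.75 W/m².
Daily total = Q̄ × 18.60 h × 3600 s/h = 261.75 × 18.60 × 3600 / 10⁶ = 17.53 MJ/m².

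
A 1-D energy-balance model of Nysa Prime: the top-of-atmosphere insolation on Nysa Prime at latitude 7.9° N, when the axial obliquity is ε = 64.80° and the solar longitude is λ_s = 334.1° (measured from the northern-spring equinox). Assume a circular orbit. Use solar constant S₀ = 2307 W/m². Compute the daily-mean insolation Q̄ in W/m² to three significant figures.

Q̄ ≈ 607 W/m²

Solar declination: sin δ = sin ε · sin λ_s = sin 64.80° × sin 334.1° = -0.39523, so δ = -23.280°.
cos H₀ = −tan(+7.9°) tan(-23.280°) = 0.0597, H₀ = 1.5111 rad.
Bracket: H₀ sin φ sin δ + cos φ cos δ sin H₀ = 1.5111×0.13744×-0.39523 + 0.99051×0.91858×0.99822 = -0.082084 + 0.908243 = 0.826159.
Q̄ = (S₀/π) × [bracket] = (2307/π) × 0.826159 = 606.7 W/m².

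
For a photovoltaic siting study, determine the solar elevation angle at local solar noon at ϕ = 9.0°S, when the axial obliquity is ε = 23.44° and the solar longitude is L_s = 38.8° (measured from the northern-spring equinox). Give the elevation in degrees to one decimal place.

Solar declination: sin δ = sin ε · sin L_s = sin 23.44° × sin 38.8° = 0.24926, so δ = +14.433°.
At local noon the hour angle is zero, so the zenith angle equals |ϕ − δ| = |-9.0° − (+14.433°)| = 23.433°.
Elevation = 90° − 23.433° = 66.6°.

66.6°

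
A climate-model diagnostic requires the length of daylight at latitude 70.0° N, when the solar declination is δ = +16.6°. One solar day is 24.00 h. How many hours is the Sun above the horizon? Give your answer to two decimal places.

cos H₀ = −tan φ · tan δ = −tan(+70.0°) × tan(+16.600°) = -0.8191, so H₀ = 2.5306 rad = 144.99°.
Daylight = 2H₀/(2π) × 24.00 h = (2.5306/π) × 24.00 = 19.33 h.

19.33 h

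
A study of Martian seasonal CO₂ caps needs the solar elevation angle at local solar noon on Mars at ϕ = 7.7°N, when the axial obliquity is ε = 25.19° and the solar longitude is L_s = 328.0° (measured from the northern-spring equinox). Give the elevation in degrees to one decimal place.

69.3°

Solar declination: sin δ = sin ε · sin L_s = sin 25.19° × sin 328.0° = -0.22554, so δ = -13.035°.
At local noon the hour angle is zero, so the zenith angle equals |ϕ − δ| = |+7.7° − (-13.035°)| = 20.735°.
Elevation = 90° − 20.735° = 69.3°.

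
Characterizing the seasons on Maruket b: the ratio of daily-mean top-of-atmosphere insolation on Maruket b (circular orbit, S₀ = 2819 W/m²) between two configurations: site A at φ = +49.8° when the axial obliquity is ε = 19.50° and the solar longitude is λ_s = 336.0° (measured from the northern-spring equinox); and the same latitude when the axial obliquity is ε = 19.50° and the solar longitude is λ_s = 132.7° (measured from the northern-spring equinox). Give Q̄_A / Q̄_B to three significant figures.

Q̄_A / Q̄_B ≈ 0.511

— Configuration A (φ=+49.8°):
Solar declination: sin δ = sin ε · sin λ_s = sin 19.50° × sin 336.0° = -0.13577, so δ = -7.803°.
cos H₀ = −tan(+49.8°) tan(-7.803°) = 0.1622, H₀ = 1.4079 rad.
Bracket: H₀ sin φ sin δ + cos φ cos δ sin H₀ = 1.4079×0.76380×-0.13577 + 0.64546×0.99074×0.98676 = -0.146001 + 0.631016 = 0.485015.
Q̄ = (S₀/π) × [bracket] = (2819/π) × 0.485015 = 435.21 W/m².
— Configuration B (φ=+49.8°):
Solar declination: sin δ = sin ε · sin λ_s = sin 19.50° × sin 132.7° = 0.24532, so δ = +14.201°.
cos H₀ = −tan(+49.8°) tan(+14.201°) = -0.2994, H₀ = 1.8749 rad.
Bracket: H₀ sin φ sin δ + cos φ cos δ sin H₀ = 1.8749×0.76380×0.24532 + 0.64546×0.96944×0.95411 = 0.351310 + 0.597020 = 0.948330.
Q̄ = (S₀/π) × [bracket] = (2819/π) × 0.948330 = 850.95 W/m².
Ratio Q̄_A / Q̄_B = 435.21 / 850.95 = 0.5114.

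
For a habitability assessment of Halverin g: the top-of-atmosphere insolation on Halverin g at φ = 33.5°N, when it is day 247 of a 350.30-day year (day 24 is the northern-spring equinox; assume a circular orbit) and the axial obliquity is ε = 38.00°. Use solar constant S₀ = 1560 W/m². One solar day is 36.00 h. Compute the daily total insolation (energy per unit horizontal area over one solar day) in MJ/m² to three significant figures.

Solar longitude: λ_s = 360° × (247 − 24)/350.30 = 229.175°.
sin δ = sin 38.00° × sin 229.175° = -0.46588, so δ = -27.767°.
cos H₀ = −tan(+33.5°) tan(-27.767°) = 0.3485, H₀ = 1.2148 rad.
Bracket: H₀ sin φ sin δ + cos φ cos δ sin H₀ = 1.2148×0.55194×-0.46588 + 0.83389×0.88485×0.93731 = -0.312371 + 0.691611 = 0.379240.
Q̄ = (S₀/π) × [bracket] = (1560/π) × 0.379240 = 188.32 W/m².
Daily total = Q̄ × 36.00 h × 3600 s/h = 188.32 × 36.00 × 3600 / 10⁶ = 24.41 MJ/m².

24.4 MJ/m²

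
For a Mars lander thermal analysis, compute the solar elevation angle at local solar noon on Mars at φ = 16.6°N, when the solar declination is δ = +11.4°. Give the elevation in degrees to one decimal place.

84.8°

At local noon the hour angle is zero, so the zenith angle equals |φ − δ| = |+16.6° − (+11.400°)| = 5.200°.
Elevation = 90° − 5.200° = 84.8°.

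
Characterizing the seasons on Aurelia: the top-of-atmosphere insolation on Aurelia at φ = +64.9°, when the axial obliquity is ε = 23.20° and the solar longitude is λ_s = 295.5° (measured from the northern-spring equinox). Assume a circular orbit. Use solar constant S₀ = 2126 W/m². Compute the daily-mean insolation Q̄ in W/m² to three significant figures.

Solar declination: sin δ = sin ε · sin λ_s = sin 23.20° × sin 295.5° = -0.35557, so δ = -20.828°.
cos H₀ = −tan(+64.9°) tan(-20.828°) = 0.8121, H₀ = 0.6230 rad.
Bracket: H₀ sin φ sin δ + cos φ cos δ sin H₀ = 0.6230×0.90557×-0.35557 + 0.42420×0.93465×0.58349 = -0.200602 + 0.231341 = 0.030739.
Q̄ = (S₀/π) × [bracket] = (2126/π) × 0.030739 = 20.80 W/m².

Q̄ ≈ 20.8 W/m²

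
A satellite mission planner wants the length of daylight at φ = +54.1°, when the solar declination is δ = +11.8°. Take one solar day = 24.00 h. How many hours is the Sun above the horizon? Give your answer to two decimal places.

cos H₀ = −tan φ · tan δ = −tan(+54.1°) × tan(+11.800°) = -0.2886, so H₀ = 1.8636 rad = 106.77°.
Daylight = 2H₀/(2π) × 24.00 h = (1.8636/π) × 24.00 = 14.24 h.

14.24 h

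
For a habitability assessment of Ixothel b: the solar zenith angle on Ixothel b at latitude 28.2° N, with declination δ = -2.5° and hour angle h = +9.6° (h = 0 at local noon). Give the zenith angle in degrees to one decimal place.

cos θ_z = sin φ sin δ + cos φ cos δ cos h = -0.020612 + 0.868135 = 0.847523.
θ_z = arccos(0.847523) = 32.1°.

θ_z = 32.1°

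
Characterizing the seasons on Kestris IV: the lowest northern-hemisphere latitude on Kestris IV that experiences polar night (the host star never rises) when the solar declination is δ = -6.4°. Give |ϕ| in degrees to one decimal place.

Polar night requires cos h₀ = −tan ϕ tan δ ≥ 1, i.e. tan ϕ tan δ ≤ −1.
The boundary is |tan ϕ| · |tan δ| = 1, so |ϕ| = 90° − |δ| = 90° − 6.4° = 83.6° in the northern hemisphere.

|ϕ| = 83.6°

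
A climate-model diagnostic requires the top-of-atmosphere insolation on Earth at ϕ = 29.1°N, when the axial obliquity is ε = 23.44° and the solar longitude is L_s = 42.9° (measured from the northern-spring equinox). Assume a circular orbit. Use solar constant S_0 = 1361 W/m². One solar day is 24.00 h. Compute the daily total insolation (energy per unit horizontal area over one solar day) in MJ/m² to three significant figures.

39.6 MJ/m²

Solar declination: sin δ = sin ε · sin L_s = sin 23.44° × sin 42.9° = 0.27078, so δ = +15.711°.
cos h₀ = −tan(+29.1°) tan(+15.711°) = -0.1566, h₀ = 1.7280 rad.
Bracket: h₀ sin ϕ sin δ + cos ϕ cos δ sin h₀ = 1.7280×0.48634×0.27078 + 0.87377×0.96264×0.98767 = 0.227562 + 0.830755 = 1.058317.
Q̄ = (S_0/π) × [bracket] = (1361/π) × 1.058317 = 458.48 W/m².
Daily total = Q̄ × 24.00 h × 3600 s/h = 458.48 × 24.00 × 3600 / 10⁶ = 39.61 MJ/m².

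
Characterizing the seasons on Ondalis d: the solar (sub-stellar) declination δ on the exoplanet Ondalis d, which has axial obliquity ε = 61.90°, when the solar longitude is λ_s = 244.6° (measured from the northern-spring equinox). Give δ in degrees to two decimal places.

δ = -52.83°

sin δ = sin ε · sin λ_s = sin 61.90° × sin 244.6° = -0.796856.
δ = arcsin(-0.796856) = -52.83°.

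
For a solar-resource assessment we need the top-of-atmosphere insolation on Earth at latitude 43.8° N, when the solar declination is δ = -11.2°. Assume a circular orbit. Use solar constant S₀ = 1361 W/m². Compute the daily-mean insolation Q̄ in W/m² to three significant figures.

cos H₀ = −tan(+43.8°) tan(-11.200°) = 0.1899, H₀ = 1.3798 rad.
Bracket: H₀ sin φ sin δ + cos φ cos δ sin H₀ = 1.3798×0.69214×-0.19423 + 0.72176×0.98096×0.98181 = -0.185493 + 0.695139 = 0.509646.
Q̄ = (S₀/π) × [bracket] = (1361/π) × 0.509646 = 220.8 W/m².

Q̄ ≈ 221 W/m²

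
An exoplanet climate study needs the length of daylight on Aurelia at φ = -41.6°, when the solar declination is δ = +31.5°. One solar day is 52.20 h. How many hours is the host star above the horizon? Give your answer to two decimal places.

cos H₀ = −tan φ · tan δ = −tan(-41.6°) × tan(+31.500°) = 0.5441, so H₀ = 0.9955 rad = 57.04°.
Daylight = 2H₀/(2π) × 52.20 h = (0.9955/π) × 52.20 = 16.54 h.

16.54 h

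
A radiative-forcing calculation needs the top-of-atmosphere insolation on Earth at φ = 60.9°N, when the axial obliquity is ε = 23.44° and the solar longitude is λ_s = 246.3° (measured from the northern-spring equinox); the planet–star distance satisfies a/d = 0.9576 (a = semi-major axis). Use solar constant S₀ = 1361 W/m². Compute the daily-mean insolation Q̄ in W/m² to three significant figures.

Q̄ ≈ 27.9 W/m²

Solar declination: sin δ = sin ε · sin λ_s = sin 23.44° × sin 246.3° = -0.36424, so δ = -21.361°.
cos H₀ = −tan(+60.9°) tan(-21.361°) = 0.7027, H₀ = 0.7916 rad.
Bracket: H₀ sin φ sin δ + cos φ cos δ sin H₀ = 0.7916×0.87377×-0.36424 + 0.48634×0.93131×0.71151 = -0.251936 + 0.322267 = 0.070331.
Inverse-square distance factor (a/d)² = 0.9576² = 0.916998.
Q̄ = (S₀/π) × 0.916998 × [bracket] = (1361/π) × 0.916998 × 0.070331 = 27.94 W/m².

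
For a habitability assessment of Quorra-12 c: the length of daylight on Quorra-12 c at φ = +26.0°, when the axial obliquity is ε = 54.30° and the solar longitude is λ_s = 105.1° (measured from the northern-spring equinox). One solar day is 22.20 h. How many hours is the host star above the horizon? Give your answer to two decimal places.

Solar declination: sin δ = sin ε · sin λ_s = sin 54.30° × sin 105.1° = 0.78404, so δ = +51.632°.
cos H₀ = −tan φ · tan δ = −tan(+26.0°) × tan(+51.632°) = -0.6161, so H₀ = 2.2346 rad = 128.03°.
Daylight = 2H₀/(2π) × 22.20 h = (2.2346/π) × 22.20 = 15.79 h.

15.79 h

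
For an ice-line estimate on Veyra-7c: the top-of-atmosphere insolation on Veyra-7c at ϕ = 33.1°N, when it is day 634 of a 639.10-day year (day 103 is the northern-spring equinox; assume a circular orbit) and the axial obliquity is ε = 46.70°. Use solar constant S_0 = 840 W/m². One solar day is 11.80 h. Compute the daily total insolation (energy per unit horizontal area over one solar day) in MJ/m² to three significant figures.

Solar longitude: L_s = 360° × (634 − 103)/639.10 = 299.108°.
sin δ = sin 46.70° × sin 299.108° = -0.63586, so δ = -39.484°.
cos h₀ = −tan(+33.1°) tan(-39.484°) = 0.5371, h₀ = 1.0038 rad.
Bracket: h₀ sin ϕ sin δ + cos ϕ cos δ sin h₀ = 1.0038×0.54610×-0.63586 + 0.83772×0.77181×0.84354 = -0.348563 + 0.545400 = 0.196837.
Q̄ = (S_0/π) × [bracket] = (840/π) × 0.196837 = 52.630 W/m².
Daily total = Q̄ × 11.80 h × 3600 s/h = 52.630 × 11.80 × 3600 / 10⁶ = 2.236 MJ/m².

2.24 MJ/m²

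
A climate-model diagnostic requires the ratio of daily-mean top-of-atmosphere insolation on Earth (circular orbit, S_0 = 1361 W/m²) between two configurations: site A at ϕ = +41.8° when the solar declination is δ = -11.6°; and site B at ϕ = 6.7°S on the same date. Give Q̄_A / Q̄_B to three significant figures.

Q̄_A / Q̄_B ≈ 0.527

— Configuration A (ϕ=+41.8°):
cos h₀ = −tan(+41.8°) tan(-11.600°) = 0.1835, h₀ = 1.3862 rad.
Bracket: h₀ sin ϕ sin δ + cos ϕ cos δ sin h₀ = 1.3862×0.66653×-0.20108 + 0.74548×0.97958×0.98301 = -0.185787 + 0.717850 = 0.532063.
Q̄ = (S_0/π) × [bracket] = (1361/π) × 0.532063 = 230.50 W/m².
— Configuration B (ϕ=-6.7°):
cos h₀ = −tan(-6.7°) tan(-11.600°) = -0.0241, h₀ = 1.5949 rad.
Bracket: h₀ sin ϕ sin δ + cos ϕ cos δ sin h₀ = 1.5949×-0.11667×-0.20108 + 0.99317×0.97958×0.99971 = 0.037416 + 0.972607 = 1.010023.
Q̄ = (S_0/π) × [bracket] = (1361/π) × 1.010023 = 437.56 W/m².
Ratio Q̄_A / Q̄_B = 230.50 / 437.56 = 0.5268.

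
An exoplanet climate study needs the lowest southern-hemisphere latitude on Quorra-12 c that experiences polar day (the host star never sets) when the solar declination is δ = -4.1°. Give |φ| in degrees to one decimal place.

Polar day requires cos H₀ = −tan φ tan δ ≤ −1, i.e. tan φ tan δ ≥ 1.
The boundary is |tan φ| · |tan δ| = 1, so |φ| = 90° − |δ| = 90° − 4.1° = 85.9° in the southern hemisphere.

|φ| = 85.9°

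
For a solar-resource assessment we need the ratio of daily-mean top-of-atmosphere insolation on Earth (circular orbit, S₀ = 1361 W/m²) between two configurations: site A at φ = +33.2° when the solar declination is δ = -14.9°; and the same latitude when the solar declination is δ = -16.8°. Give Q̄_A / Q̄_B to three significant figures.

— Configuration A (φ=+33.2°):
cos H₀ = −tan(+33.2°) tan(-14.900°) = 0.1741, H₀ = 1.3958 rad.
Bracket: H₀ sin φ sin δ + cos φ cos δ sin H₀ = 1.3958×0.54756×-0.25713 + 0.83676×0.96638×0.98472 = -0.196520 + 0.796272 = 0.599752.
Q̄ = (S₀/π) × [bracket] = (1361/π) × 0.599752 = 259.82 W/m².
— Configuration B (φ=+33.2°):
cos H₀ = −tan(+33.2°) tan(-16.800°) = 0.1976, H₀ = 1.3719 rad.
Bracket: H₀ sin φ sin δ + cos φ cos δ sin H₀ = 1.3719×0.54756×-0.28903 + 0.83676×0.95732×0.98029 = -0.217119 + 0.785258 = 0.568139.
Q̄ = (S₀/π) × [bracket] = (1361/π) × 0.568139 = 246.13 W/m².
Ratio Q̄_A / Q̄_B = 259.82 / 246.13 = 1.056.

Q̄_A / Q̄_B ≈ 1.06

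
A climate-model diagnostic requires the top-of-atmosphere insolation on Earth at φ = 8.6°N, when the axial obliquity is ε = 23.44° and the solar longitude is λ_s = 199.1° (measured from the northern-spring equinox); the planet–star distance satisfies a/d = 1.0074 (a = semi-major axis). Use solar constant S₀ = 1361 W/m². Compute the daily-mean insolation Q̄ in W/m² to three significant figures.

Solar declination: sin δ = sin ε · sin λ_s = sin 23.44° × sin 199.1° = -0.13016, so δ = -7.479°.
cos H₀ = −tan(+8.6°) tan(-7.479°) = 0.0199, H₀ = 1.5509 rad.
Bracket: H₀ sin φ sin δ + cos φ cos δ sin H₀ = 1.5509×0.14954×-0.13016 + 0.98876×0.99149×0.99980 = -0.030187 + 0.980150 = 0.949963.
Inverse-square distance factor (a/d)² = 1.0074² = 1.014855.
Q̄ = (S₀/π) × 1.014855 × [bracket] = (1361/π) × 1.014855 × 0.949963 = 417.7 W/m².

Q̄ ≈ 418 W/m²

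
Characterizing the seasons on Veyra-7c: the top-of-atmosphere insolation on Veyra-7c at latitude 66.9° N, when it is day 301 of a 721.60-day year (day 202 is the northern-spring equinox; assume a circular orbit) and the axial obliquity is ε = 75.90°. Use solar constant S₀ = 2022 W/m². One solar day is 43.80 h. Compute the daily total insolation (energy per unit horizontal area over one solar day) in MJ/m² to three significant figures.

Solar longitude: λ_s = 360° × (301 − 202)/721.60 = 49.390°.
sin δ = sin 75.90° × sin 49.390° = 0.73629, so δ = +47.416°.
cos H₀ = −tan(+66.9°) tan(+47.416°) = -2.5510 ≤ −1 ⇒ polar day, H₀ = π.
Bracket: H₀ sin φ sin δ + cos φ cos δ sin H₀ = 3.1416×0.91982×0.73629 + 0.39234×0.67667×0.00000 = 2.127662 + 0.000000 = 2.127662.
Q̄ = (S₀/π) × [bracket] = (2022/π) × 2.127662 = 1369.4 W/m².
Daily total = Q̄ × 43.80 h × 3600 s/h = 1369.4 × 43.80 × 3600 / 10⁶ = 215.9 MJ/m².

216 MJ/m²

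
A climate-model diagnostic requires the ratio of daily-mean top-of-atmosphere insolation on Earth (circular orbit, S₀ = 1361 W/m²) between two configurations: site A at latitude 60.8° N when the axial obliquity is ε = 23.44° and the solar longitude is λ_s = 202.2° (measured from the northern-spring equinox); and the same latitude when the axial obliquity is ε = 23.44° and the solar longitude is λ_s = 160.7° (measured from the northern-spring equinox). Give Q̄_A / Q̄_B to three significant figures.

— Configuration A (φ=+60.8°):
Solar declination: sin δ = sin ε · sin λ_s = sin 23.44° × sin 202.2° = -0.15030, so δ = -8.644°.
cos H₀ = −tan(+60.8°) tan(-8.644°) = 0.2720, H₀ = 1.2953 rad.
Bracket: H₀ sin φ sin δ + cos φ cos δ sin H₀ = 1.2953×0.87292×-0.15030 + 0.48786×0.98864×0.96229 = -0.169943 + 0.464130 = 0.294187.
Q̄ = (S₀/π) × [bracket] = (1361/π) × 0.294187 = 127.45 W/m².
— Configuration B (φ=+60.8°):
Solar declination: sin δ = sin ε · sin λ_s = sin 23.44° × sin 160.7° = 0.13147, so δ = +7.555°.
cos H₀ = −tan(+60.8°) tan(+7.555°) = -0.2373, H₀ = 1.8104 rad.
Bracket: H₀ sin φ sin δ + cos φ cos δ sin H₀ = 1.8104×0.87292×0.13147 + 0.48786×0.99132×0.97143 = 0.207767 + 0.469808 = 0.677575.
Q̄ = (S₀/π) × [bracket] = (1361/π) × 0.677575 = 293.54 W/m².
Ratio Q̄_A / Q̄_B = 127.45 / 293.54 = 0.4342.

Q̄_A / Q̄_B ≈ 0.434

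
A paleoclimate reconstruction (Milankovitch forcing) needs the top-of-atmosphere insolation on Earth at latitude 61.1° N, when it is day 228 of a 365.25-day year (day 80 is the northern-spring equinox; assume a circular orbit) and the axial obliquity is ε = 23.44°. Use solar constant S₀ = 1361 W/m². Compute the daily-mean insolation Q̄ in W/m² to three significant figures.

Q̄ ≈ 355 W/m²

Solar longitude: λ_s = 360° × (228 − 80)/365.25 = 145.873°.
sin δ = sin 23.44° × sin 145.873° = 0.22317, so δ = +12.895°.
cos H₀ = −tan(+61.1°) tan(+12.895°) = -0.4147, H₀ = 1.9984 rad.
Bracket: H₀ sin φ sin δ + cos φ cos δ sin H₀ = 1.9984×0.87546×0.22317 + 0.48328×0.97478×0.90994 = 0.390440 + 0.428665 = 0.819105.
Q̄ = (S₀/π) × [bracket] = (1361/π) × 0.819105 = 354.9 W/m².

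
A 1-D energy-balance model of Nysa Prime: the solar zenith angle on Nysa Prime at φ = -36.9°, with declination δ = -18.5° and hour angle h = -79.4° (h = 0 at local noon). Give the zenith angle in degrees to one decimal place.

θ_z = 70.7°

cos θ_z = sin φ sin δ + cos φ cos δ cos h = 0.190516 + 0.139501 = 0.330017.
θ_z = arccos(0.330017) = 70.7°.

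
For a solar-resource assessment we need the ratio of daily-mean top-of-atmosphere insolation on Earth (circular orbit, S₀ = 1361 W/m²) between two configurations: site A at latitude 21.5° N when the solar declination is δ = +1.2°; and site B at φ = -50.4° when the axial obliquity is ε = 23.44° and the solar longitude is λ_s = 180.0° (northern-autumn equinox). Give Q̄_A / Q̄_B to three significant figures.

Q̄_A / Q̄_B ≈ 1.48

— Configuration A (φ=+21.5°):
cos H₀ = −tan(+21.5°) tan(+1.200°) = -0.0083, H₀ = 1.5790 rad.
Bracket: H₀ sin φ sin δ + cos φ cos δ sin H₀ = 1.5790×0.36650×0.02094 + 0.93042×0.99978×0.99997 = 0.012118 + 0.930187 = 0.942305.
Q̄ = (S₀/π) × [bracket] = (1361/π) × 0.942305 = 408.23 W/m².
— Configuration B (φ=-50.4°):
Solar declination: sin δ = sin ε · sin λ_s = sin 23.44° × sin 180.0° = 0.00000, so δ = +0.000°.
cos H₀ = −tan(-50.4°) tan(+0.000°) = 0.0000, H₀ = 1.5708 rad.
Bracket: H₀ sin φ sin δ + cos φ cos δ sin H₀ = 1.5708×-0.77051×0.00000 + 0.63742×1.00000×1.00000 = -0.000000 + 0.637420 = 0.637420.
Q̄ = (S₀/π) × [bracket] = (1361/π) × 0.637420 = 276.14 W/m².
Ratio Q̄_A / Q̄_B = 408.23 / 276.14 = 1.478.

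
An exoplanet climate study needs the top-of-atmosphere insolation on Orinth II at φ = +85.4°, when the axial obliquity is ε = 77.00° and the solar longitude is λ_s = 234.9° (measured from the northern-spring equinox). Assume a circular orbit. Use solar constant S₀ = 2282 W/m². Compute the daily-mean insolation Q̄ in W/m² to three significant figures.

Solar declination: sin δ = sin ε · sin λ_s = sin 77.00° × sin 234.9° = -0.79718, so δ = -52.862°.
cos H₀ = −tan(+85.4°) tan(-52.862°) = 16.4111 ≥ 1 ⇒ polar night, H₀ = 0 and Q̄ = 0.

Q̄ ≈ 0.00 W/m²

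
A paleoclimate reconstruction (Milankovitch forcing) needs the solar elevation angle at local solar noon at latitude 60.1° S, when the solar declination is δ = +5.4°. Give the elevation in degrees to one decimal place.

24.5°

At local noon the hour angle is zero, so the zenith angle equals |ϕ − δ| = |-60.1° − (+5.400°)| = 65.500°.
Elevation = 90° − 65.500° = 24.5°.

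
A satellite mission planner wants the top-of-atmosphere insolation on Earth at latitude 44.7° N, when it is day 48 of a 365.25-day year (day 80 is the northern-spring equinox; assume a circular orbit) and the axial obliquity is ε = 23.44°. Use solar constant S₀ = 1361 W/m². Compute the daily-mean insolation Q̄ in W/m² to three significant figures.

Solar longitude: λ_s = 360° × (48 − 80)/365.25 = -31.540°, i.e. -31.540° + 360° = 328.460°.
sin δ = sin 23.44° × sin 328.460° = -0.20808, so δ = -12.010°.
cos H₀ = −tan(+44.7°) tan(-12.010°) = 0.2105, H₀ = 1.3587 rad.
Bracket: H₀ sin φ sin δ + cos φ cos δ sin H₀ = 1.3587×0.70339×-0.20808 + 0.71080×0.97811×0.97759 = -0.198861 + 0.679660 = 0.480799.
Q̄ = (S₀/π) × [bracket] = (1361/π) × 0.480799 = 208.3 W/m².

Q̄ ≈ 208 W/m²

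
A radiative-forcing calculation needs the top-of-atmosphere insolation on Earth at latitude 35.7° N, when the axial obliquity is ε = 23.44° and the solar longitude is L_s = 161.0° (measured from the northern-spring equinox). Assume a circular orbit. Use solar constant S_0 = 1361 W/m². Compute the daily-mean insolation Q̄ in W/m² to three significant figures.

Q̄ ≈ 402 W/m²

Solar declination: sin δ = sin ε · sin L_s = sin 23.44° × sin 161.0° = 0.12951, so δ = +7.441°.
cos h₀ = −tan(+35.7°) tan(+7.441°) = -0.0939, h₀ = 1.6648 rad.
Bracket: h₀ sin ϕ sin δ + cos ϕ cos δ sin h₀ = 1.6648×0.58354×0.12951 + 0.81208×0.99158×0.99559 = 0.125816 + 0.801691 = 0.927507.
Q̄ = (S_0/π) × [bracket] = (1361/π) × 0.927507 = 401.8 W/m².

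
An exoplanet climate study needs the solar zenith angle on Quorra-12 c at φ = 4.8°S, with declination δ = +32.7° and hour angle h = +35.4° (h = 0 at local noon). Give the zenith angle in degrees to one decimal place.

cos θ_z = sin φ sin δ + cos φ cos δ cos h = -0.045206 + 0.683533 = 0.638327.
θ_z = arccos(0.638327) = 50.3°.

θ_z = 50.3°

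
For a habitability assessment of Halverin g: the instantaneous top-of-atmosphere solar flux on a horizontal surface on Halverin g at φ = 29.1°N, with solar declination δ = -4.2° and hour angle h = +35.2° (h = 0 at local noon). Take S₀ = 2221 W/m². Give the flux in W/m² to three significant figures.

1.50e+03 W/m²

cos θ_z = sin φ sin δ + cos φ cos δ cos h = -0.035618 + 0.712081 = 0.676463.
Flux = S₀ · cos θ_z = 2221 × 0.676463 = 1502 W/m².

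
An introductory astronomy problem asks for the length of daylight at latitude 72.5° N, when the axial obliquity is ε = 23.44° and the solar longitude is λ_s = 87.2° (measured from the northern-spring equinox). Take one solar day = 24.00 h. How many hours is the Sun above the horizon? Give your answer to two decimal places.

24.00 h

Solar declination: sin δ = sin ε · sin λ_s = sin 23.44° × sin 87.2° = 0.39731, so δ = +23.410°.
Sunrise equation: cos H₀ = −tan φ · tan δ = -1.3732 ≤ −1, so the Sun never sets (polar day) and H₀ = π.
Daylight = 2H₀/(2π) × 24.00 h = (3.1416/π) × 24.00 = 24.00 h.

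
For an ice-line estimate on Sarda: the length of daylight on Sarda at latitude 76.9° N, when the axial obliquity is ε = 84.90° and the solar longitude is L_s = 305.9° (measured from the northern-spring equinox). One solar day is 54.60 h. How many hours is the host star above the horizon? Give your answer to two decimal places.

0.00 h

Solar declination: sin δ = sin ε · sin L_s = sin 84.90° × sin 305.9° = -0.80683, so δ = -53.788°.
cos h₀ = −tan ϕ · tan δ = 5.8688 ≥ 1, so the host star never rises (polar night) and h₀ = 0.
Daylight = 2h₀/(2π) × 54.60 h = (0.0000/π) × 54.60 = 0.00 h.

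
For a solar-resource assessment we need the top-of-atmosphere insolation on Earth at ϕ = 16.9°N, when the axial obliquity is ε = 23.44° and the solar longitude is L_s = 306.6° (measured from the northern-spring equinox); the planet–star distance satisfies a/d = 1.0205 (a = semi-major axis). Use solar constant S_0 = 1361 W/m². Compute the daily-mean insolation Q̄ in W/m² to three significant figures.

Solar declination: sin δ = sin ε · sin L_s = sin 23.44° × sin 306.6° = -0.31935, so δ = -18.624°.
cos h₀ = −tan(+16.9°) tan(-18.624°) = 0.1024, h₀ = 1.4682 rad.
Bracket: h₀ sin ϕ sin δ + cos ϕ cos δ sin h₀ = 1.4682×0.29070×-0.31935 + 0.95681×0.94764×0.99474 = -0.136300 + 0.901942 = 0.765642.
Inverse-square distance factor (a/d)² = 1.0205² = 1.041420.
Q̄ = (S_0/π) × 1.041420 × [bracket] = (1361/π) × 1.041420 × 0.765642 = 345.4 W/m².

Q̄ ≈ 345 W/m²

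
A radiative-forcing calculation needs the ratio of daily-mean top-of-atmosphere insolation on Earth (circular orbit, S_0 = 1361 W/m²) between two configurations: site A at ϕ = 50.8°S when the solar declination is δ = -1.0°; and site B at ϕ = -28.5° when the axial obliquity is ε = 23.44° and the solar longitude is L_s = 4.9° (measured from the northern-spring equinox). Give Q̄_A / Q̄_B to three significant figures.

— Configuration A (ϕ=-50.8°):
cos h₀ = −tan(-50.8°) tan(-1.000°) = -0.0214, h₀ = 1.5922 rad.
Bracket: h₀ sin ϕ sin δ + cos ϕ cos δ sin h₀ = 1.5922×-0.77494×-0.01745 + 0.63203×0.99985×0.99977 = 0.021531 + 0.631790 = 0.653321.
Q̄ = (S_0/π) × [bracket] = (1361/π) × 0.653321 = 283.03 W/m².
— Configuration B (ϕ=-28.5°):
Solar declination: sin δ = sin ε · sin L_s = sin 23.44° × sin 4.9° = 0.03398, so δ = +1.947°.
cos h₀ = −tan(-28.5°) tan(+1.947°) = 0.0185, h₀ = 1.5523 rad.
Bracket: h₀ sin ϕ sin δ + cos ϕ cos δ sin h₀ = 1.5523×-0.47716×0.03398 + 0.87882×0.99942×0.99983 = -0.025169 + 0.878161 = 0.852992.
Q̄ = (S_0/π) × [bracket] = (1361/π) × 0.852992 = 369.53 W/m².
Ratio Q̄_A / Q̄_B = 283.03 / 369.53 = 0.7659.

Q̄_A / Q̄_B ≈ 0.766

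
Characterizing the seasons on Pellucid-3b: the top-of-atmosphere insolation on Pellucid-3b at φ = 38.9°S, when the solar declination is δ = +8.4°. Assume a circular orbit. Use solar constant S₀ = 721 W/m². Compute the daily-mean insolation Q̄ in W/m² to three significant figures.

cos H₀ = −tan(-38.9°) tan(+8.400°) = 0.1192, H₀ = 1.4514 rad.
Bracket: H₀ sin φ sin δ + cos φ cos δ sin H₀ = 1.4514×-0.62796×0.14608 + 0.77824×0.98927×0.99288 = -0.133140 + 0.764408 = 0.631268.
Q̄ = (S₀/π) × [bracket] = (721/π) × 0.631268 = 144.9 W/m².

Q̄ ≈ 145 W/m²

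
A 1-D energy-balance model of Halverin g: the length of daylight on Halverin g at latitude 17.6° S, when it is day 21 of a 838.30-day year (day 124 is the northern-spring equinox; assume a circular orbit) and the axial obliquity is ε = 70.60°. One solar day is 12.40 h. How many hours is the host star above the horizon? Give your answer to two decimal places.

Solar longitude: L_s = 360° × (21 − 124)/838.30 = -44.232°, i.e. -44.232° + 360° = 315.768°.
sin δ = sin 70.60° × sin 315.768° = -0.65796, so δ = -41.145°.
cos h₀ = −tan ϕ · tan δ = −tan(-17.6°) × tan(-41.145°) = -0.2772, so h₀ = 1.8516 rad = 106.09°.
Daylight = 2h₀/(2π) × 12.40 h = (1.8516/π) × 12.40 = 7.31 h.

7.31 h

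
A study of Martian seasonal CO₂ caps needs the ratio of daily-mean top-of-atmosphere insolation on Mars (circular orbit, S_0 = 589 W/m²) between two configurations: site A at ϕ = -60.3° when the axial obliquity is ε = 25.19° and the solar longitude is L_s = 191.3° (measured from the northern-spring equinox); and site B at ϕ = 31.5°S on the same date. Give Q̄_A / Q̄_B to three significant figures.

— Configuration A (ϕ=-60.3°):
Solar declination: sin δ = sin ε · sin L_s = sin 25.19° × sin 191.3° = -0.08340, so δ = -4.784°.
cos h₀ = −tan(-60.3°) tan(-4.784°) = -0.1467, h₀ = 1.7181 rad.
Bracket: h₀ sin ϕ sin δ + cos ϕ cos δ sin h₀ = 1.7181×-0.86863×-0.08340 + 0.49546×0.99652×0.98918 = 0.124466 + 0.488394 = 0.612860.
Q̄ = (S_0/π) × [bracket] = (589/π) × 0.612860 = 114.90 W/m².
— Configuration B (ϕ=-31.5°):
cos h₀ = −tan(-31.5°) tan(-4.784°) = -0.0513, h₀ = 1.6221 rad.
Bracket: h₀ sin ϕ sin δ + cos ϕ cos δ sin h₀ = 1.6221×-0.52250×-0.08340 + 0.85264×0.99652×0.99868 = 0.070685 + 0.848551 = 0.919236.
Q̄ = (S_0/π) × [bracket] = (589/π) × 0.919236 = 172.34 W/m².
Ratio Q̄_A / Q̄_B = 114.90 / 172.34 = 0.6667.

Q̄_A / Q̄_B ≈ 0.667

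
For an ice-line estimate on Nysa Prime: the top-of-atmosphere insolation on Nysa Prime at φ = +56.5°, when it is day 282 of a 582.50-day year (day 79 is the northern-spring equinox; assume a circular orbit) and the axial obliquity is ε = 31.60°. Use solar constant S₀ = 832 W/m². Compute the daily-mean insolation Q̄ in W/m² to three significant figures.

Q̄ ≈ 316 W/m²

Solar longitude: λ_s = 360° × (282 − 79)/582.50 = 125.459°.
sin δ = sin 31.60° × sin 125.459° = 0.42680, so δ = +25.265°.
cos H₀ = −tan(+56.5°) tan(+25.265°) = -0.7130, H₀ = 2.3646 rad.
Bracket: H₀ sin φ sin δ + cos φ cos δ sin H₀ = 2.3646×0.83389×0.42680 + 0.55194×0.90435×0.70113 = 0.841571 + 0.349967 = 1.191538.
Q̄ = (S₀/π) × [bracket] = (832/π) × 1.191538 = 315.6 W/m².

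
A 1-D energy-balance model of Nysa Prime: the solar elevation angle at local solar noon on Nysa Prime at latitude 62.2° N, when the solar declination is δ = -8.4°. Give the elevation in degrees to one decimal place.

At local noon the hour angle is zero, so the zenith angle equals |φ − δ| = |+62.2° − (-8.400°)| = 70.600°.
Elevation = 90° − 70.600° = 19.4°.

19.4°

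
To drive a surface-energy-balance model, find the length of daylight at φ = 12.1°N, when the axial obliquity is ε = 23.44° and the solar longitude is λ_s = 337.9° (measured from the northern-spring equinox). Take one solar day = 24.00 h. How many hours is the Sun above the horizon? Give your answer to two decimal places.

11.75 h

Solar declination: sin δ = sin ε · sin λ_s = sin 23.44° × sin 337.9° = -0.14966, so δ = -8.607°.
cos H₀ = −tan φ · tan δ = −tan(+12.1°) × tan(-8.607°) = 0.0324, so H₀ = 1.5383 rad = 88.14°.
Daylight = 2H₀/(2π) × 24.00 h = (1.5383/π) × 24.00 = 11.75 h.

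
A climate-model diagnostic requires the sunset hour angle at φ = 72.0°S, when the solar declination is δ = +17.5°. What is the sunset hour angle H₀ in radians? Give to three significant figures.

H₀ = 0.244 rad

cos H₀ = −tan φ · tan δ = −tan(-72.0°) × tan(+17.500°) = 0.9704, so H₀ = 0.2440 rad = 13.98°.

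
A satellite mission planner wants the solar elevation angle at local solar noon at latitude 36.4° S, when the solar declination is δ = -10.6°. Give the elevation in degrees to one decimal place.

64.2°

At local noon the hour angle is zero, so the zenith angle equals |φ − δ| = |-36.4° − (-10.600°)| = 25.800°.
Elevation = 90° − 25.800° = 64.2°.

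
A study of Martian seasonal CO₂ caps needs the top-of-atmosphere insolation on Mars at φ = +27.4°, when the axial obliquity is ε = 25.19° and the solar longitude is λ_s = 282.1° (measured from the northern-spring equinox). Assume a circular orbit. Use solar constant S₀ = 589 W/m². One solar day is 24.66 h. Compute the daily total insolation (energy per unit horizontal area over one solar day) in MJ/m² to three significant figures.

8.81 MJ/m²

Solar declination: sin δ = sin ε · sin λ_s = sin 25.19° × sin 282.1° = -0.41617, so δ = -24.593°.
cos H₀ = −tan(+27.4°) tan(-24.593°) = 0.2372, H₀ = 1.3313 rad.
Bracket: H₀ sin φ sin δ + cos φ cos δ sin H₀ = 1.3313×0.46020×-0.41617 + 0.88782×0.90929×0.97145 = -0.254972 + 0.784238 = 0.529266.
Q̄ = (S₀/π) × [bracket] = (589/π) × 0.529266 = 99.229 W/m².
Daily total = Q̄ × 24.66 h × 3600 s/h = 99.229 × 24.66 × 3600 / 10⁶ = 8.809 MJ/m².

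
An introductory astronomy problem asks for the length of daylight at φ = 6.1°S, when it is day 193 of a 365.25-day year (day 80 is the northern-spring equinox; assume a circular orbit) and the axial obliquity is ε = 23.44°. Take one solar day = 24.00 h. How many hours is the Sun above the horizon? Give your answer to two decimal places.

Solar longitude: λ_s = 360° × (193 − 80)/365.25 = 111.376°.
sin δ = sin 23.44° × sin 111.376° = 0.37042, so δ = +21.742°.
cos H₀ = −tan φ · tan δ = −tan(-6.1°) × tan(+21.742°) = 0.0426, so H₀ = 1.5282 rad = 87.56°.
Daylight = 2H₀/(2π) × 24.00 h = (1.5282/π) × 24.00 = 11.67 h.

11.67 h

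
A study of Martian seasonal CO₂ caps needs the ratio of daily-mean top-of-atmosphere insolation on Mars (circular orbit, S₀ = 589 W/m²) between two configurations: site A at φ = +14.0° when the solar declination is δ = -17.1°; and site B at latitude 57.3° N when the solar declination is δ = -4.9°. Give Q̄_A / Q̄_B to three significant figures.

— Configuration A (φ=+14.0°):
cos H₀ = −tan(+14.0°) tan(-17.100°) = 0.0767, H₀ = 1.4940 rad.
Bracket: H₀ sin φ sin δ + cos φ cos δ sin H₀ = 1.4940×0.24192×-0.29404 + 0.97030×0.95579×0.99705 = -0.106274 + 0.924667 = 0.818393.
Q̄ = (S₀/π) × [bracket] = (589/π) × 0.818393 = 153.44 W/m².
— Configuration B (φ=+57.3°):
cos H₀ = −tan(+57.3°) tan(-4.900°) = 0.1335, H₀ = 1.4369 rad.
Bracket: H₀ sin φ sin δ + cos φ cos δ sin H₀ = 1.4369×0.84151×-0.08542 + 0.54024×0.99635×0.99104 = -0.103287 + 0.533445 = 0.430158.
Q̄ = (S₀/π) × [bracket] = (589/π) × 0.430158 = 80.648 W/m².
Ratio Q̄_A / Q̄_B = 153.44 / 80.648 = 1.903.

Q̄_A / Q̄_B ≈ 1.90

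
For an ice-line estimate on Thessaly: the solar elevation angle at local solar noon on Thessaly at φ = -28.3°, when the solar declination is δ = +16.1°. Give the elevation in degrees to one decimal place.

At local noon the hour angle is zero, so the zenith angle equals |φ − δ| = |-28.3° − (+16.100°)| = 44.400°.
Elevation = 90° − 44.400° = 45.6°.

45.6°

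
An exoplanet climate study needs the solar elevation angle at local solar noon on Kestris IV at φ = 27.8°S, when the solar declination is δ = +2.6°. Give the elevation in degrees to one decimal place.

At local noon the hour angle is zero, so the zenith angle equals |φ − δ| = |-27.8° − (+2.600°)| = 30.400°.
Elevation = 90° − 30.400° = 59.6°.

59.6°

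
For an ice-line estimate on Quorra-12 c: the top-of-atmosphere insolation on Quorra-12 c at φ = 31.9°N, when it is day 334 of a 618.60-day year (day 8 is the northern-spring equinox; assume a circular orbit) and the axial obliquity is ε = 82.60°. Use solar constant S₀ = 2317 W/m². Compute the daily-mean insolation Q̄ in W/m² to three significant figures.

Solar longitude: λ_s = 360° × (334 − 8)/618.60 = 189.719°.
sin δ = sin 82.60° × sin 189.719° = -0.16741, so δ = -9.637°.
cos H₀ = −tan(+31.9°) tan(-9.637°) = 0.1057, H₀ = 1.4649 rad.
Bracket: H₀ sin φ sin δ + cos φ cos δ sin H₀ = 1.4649×0.52844×-0.16741 + 0.84897×0.98589×0.99440 = -0.129594 + 0.832304 = 0.702710.
Q̄ = (S₀/π) × [bracket] = (2317/π) × 0.702710 = 518.3 W/m².

Q̄ ≈ 518 W/m²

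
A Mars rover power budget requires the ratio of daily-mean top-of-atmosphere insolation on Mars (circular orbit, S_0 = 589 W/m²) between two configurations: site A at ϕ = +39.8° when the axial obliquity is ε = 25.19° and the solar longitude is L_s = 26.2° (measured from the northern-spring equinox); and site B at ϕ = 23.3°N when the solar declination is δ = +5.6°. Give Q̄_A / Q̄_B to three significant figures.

— Configuration A (ϕ=+39.8°):
Solar declination: sin δ = sin ε · sin L_s = sin 25.19° × sin 26.2° = 0.18791, so δ = +10.831°.
cos h₀ = −tan(+39.8°) tan(+10.831°) = -0.1594, h₀ = 1.7309 rad.
Bracket: h₀ sin ϕ sin δ + cos ϕ cos δ sin h₀ = 1.7309×0.64011×0.18791 + 0.76828×0.98219×0.98721 = 0.208198 + 0.744946 = 0.953144.
Q̄ = (S_0/π) × [bracket] = (589/π) × 0.953144 = 178.70 W/m².
— Configuration B (ϕ=+23.3°):
cos h₀ = −tan(+23.3°) tan(+5.600°) = -0.0422, h₀ = 1.6130 rad.
Bracket: h₀ sin ϕ sin δ + cos ϕ cos δ sin h₀ = 1.6130×0.39555×0.09758 + 0.91845×0.99523×0.99911 = 0.062258 + 0.913255 = 0.975513.
Q̄ = (S_0/π) × [bracket] = (589/π) × 0.975513 = 182.89 W/m².
Ratio Q̄_A / Q̄_B = 178.70 / 182.89 = 0.9771.

Q̄_A / Q̄_B ≈ 0.977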